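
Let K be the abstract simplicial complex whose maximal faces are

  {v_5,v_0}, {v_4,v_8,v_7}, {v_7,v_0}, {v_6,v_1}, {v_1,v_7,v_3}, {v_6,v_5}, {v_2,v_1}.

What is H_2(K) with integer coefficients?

H_2 ≅ 0.

We work with the vertex ordering v_0 < v_1 < v_2 < v_3 < v_4 < v_5 < v_6 < v_7 < v_8. The simplices of K, each written with vertices in increasing order, are:

  0-simplices (9): [v_0], [v_1], [v_2], [v_3], [v_4], [v_5], [v_6], [v_7], [v_8]
  1-simplices (11): [v_0,v_5], [v_0,v_7], [v_1,v_2], [v_1,v_3], [v_1,v_6], [v_1,v_7], [v_3,v_7], [v_4,v_7], [v_4,v_8], [v_5,v_6], [v_7,v_8]
  2-simplices (2): [v_1,v_3,v_7], [v_4,v_7,v_8]

so the chain groups are C_0 ≅ Z^9, C_1 ≅ Z^11, C_2 ≅ Z^2.

Boundary ∂_1: C_1 → C_0 maps an edge to its endpoints' difference, ∂[p,q] = q − p. For instance
  ∂[v_1,v_7] = [v_7] − [v_1].
The resulting 9×11 matrix has rank 8, and its Smith normal form has invariant factors (1,1,1,1,1,1,1,1).

∂_2: C_2 → C_1 sends each 2-simplex [p,q,r] to [q,r] − [p,r] + [p,q]. For instance
  ∂[v_4,v_7,v_8] = [v_7,v_8] − [v_4,v_8] + [v_4,v_7],
  ∂[v_1,v_3,v_7] = [v_3,v_7] − [v_1,v_7] + [v_1,v_3].
This gives a 11×2 integer matrix of rank 2; reducing to Smith normal form yields diagonal entries (1,1).

Computing H_k = (kernel of ∂_k) / (image of ∂_{k+1}):

  H_2: rank ker ∂_2 − rank ∂_3 = (2 − 2) − 0 = 0, and there is no ∂_3, so H_2 ≅ 0.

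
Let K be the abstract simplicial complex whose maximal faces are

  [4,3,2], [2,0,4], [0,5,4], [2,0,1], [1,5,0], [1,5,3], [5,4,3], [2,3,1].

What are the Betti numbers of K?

b_0 = 1, b_1 = 0, b_2 = 1.

Order the vertices as 0 < 1 < 2 < 3 < 4 < 5. Listing each simplex with vertices in this order, K has dimension 2 with simplices:

  0-simplices (6): [0], [1], [2], [3], [4], [5]
  1-simplices (12): [0,1], [0,2], [0,4], [0,5], [1,2], [1,3], [1,5], [2,3], [2,4], [3,4], [3,5], [4,5]
  2-simplices (8): [0,1,2], [0,1,5], [0,2,4], [0,4,5], [1,2,3], [1,3,5], [2,3,4], [3,4,5]

giving chain groups C_0 ≅ Z^6, C_1 ≅ Z^12, C_2 ≅ Z^8.

∂_1: C_1 → C_0 is given by ∂[p,q] = [q] − [p]. For instance
  ∂[0,5] = [5] − [0].
The 6×12 boundary matrix has rank 5 and Smith normal form diag(1,1,1,1,1).

The boundary map ∂_2: C_2 → C_1 sends each 2-simplex [p,q,r] to [q,r] − [p,r] + [p,q]. For instance
  ∂[2,3,4] = [3,4] − [2,4] + [2,3],
  ∂[0,2,4] = [2,4] − [0,4] + [0,2].
The 12×8 boundary matrix has rank 7 and Smith normal form diag(1,1,1,1,1,1,1).

Now H_k = ker ∂_k / im ∂_{k+1}, so:

  H_0: rank C_0 − rank ∂_1 = 6 − 5 = 1, and the invariant factors of ∂_1 are all 1, so H_0 = Z.
  H_1: rank ker ∂_1 − rank ∂_2 = (12 − 5) − 7 = 0, and the invariant factors of ∂_2 are all 1, so H_1 = 0.
  H_2: rank ker ∂_2 − rank ∂_3 = (8 − 7) − 0 = 1, and there is no ∂_3, so H_2 = Z.

(K is a triangulation of the 2-sphere S^2.)

Hence the Betti numbers are b_0 = 1, b_1 = 0, b_2 = 1.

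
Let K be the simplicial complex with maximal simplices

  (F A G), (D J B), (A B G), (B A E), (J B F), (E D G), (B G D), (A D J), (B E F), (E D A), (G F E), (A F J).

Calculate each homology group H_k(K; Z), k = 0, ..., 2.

H_0 ≅ Z,  H_1 ≅ Z/2,  H_2 = 0.

K has 7 vertices, 18 edges, 12 triangles.
rank ∂_0 = 0, rank ∂_1 = 6 ⇒ b_0 = 7 − 0 − 6 = 1; all invariant factors of ∂_1 are 1 so no torsion. So H_0 = Z.
rank ∂_1 = 6, rank ∂_2 = 12 ⇒ b_1 = 18 − 6 − 12 = 0; ∂_2 has invariant factor(s) [2] giving torsion. So H_1 = Z/2.
rank ∂_2 = 12, rank ∂_3 = 0 ⇒ b_2 = 12 − 12 − 0 = 0. So H_2 = 0.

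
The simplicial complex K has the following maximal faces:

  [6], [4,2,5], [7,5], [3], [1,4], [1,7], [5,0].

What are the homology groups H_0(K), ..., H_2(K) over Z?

K has 8 vertices, 7 edges, 1 triangle.
rank ∂_0 = 0, rank ∂_1 = 5 ⇒ b_0 = 8 − 0 − 5 = 3; all invariant factors of ∂_1 are 1 so no torsion. So H_0 = Z^3.
rank ∂_1 = 5, rank ∂_2 = 1 ⇒ b_1 = 7 − 5 − 1 = 1; all invariant factors of ∂_2 are 1 so no torsion. So H_1 = Z.
rank ∂_2 = 1, rank ∂_3 = 0 ⇒ b_2 = 1 − 1 − 0 = 0. So H_2 = 0.

H_0 = Z^3,  H_1 = Z,  H_2 = 0.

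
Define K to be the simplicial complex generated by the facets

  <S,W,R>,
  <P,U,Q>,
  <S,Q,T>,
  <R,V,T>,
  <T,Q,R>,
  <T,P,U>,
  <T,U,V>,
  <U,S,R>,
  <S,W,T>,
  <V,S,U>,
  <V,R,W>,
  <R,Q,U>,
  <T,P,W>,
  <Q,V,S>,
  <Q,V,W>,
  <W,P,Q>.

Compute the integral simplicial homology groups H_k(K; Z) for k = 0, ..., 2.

K has 8 vertices, 24 edges, 16 triangles.
rank ∂_0 = 0, rank ∂_1 = 7 ⇒ b_0 = 8 − 0 − 7 = 1; all invariant factors of ∂_1 are 1 so no torsion. So H_0 ≅ Z.
rank ∂_1 = 7, rank ∂_2 = 15 ⇒ b_1 = 24 − 7 − 15 = 2; all invariant factors of ∂_2 are 1 so no torsion. So H_1 ≅ Z^2.
rank ∂_2 = 15, rank ∂_3 = 0 ⇒ b_2 = 16 − 15 − 0 = 1. So H_2 ≅ Z.

H_0 = Z,  H_1 = Z^2,  H_2 = Z.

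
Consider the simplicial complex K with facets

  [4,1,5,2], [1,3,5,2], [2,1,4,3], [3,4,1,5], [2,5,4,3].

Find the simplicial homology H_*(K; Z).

H_0 = Z,  H_1 = 0,  H_2 = 0,  H_3 = Z.

Fix the vertex order 1 < 2 < 3 < 4 < 5 and write every simplex with vertices in increasing order. Then dim K = 3 and the simplices of K are:

  0-simplices (5): [1], [2], [3], [4], [5]
  1-simplices (10): [1,2], [1,3], [1,4], [1,5], [2,3], [2,4], [2,5], [3,4], [3,5], [4,5]
  2-simplices (10): [1,2,3], [1,2,4], [1,2,5], [1,3,4], [1,3,5], [1,4,5], [2,3,4], [2,3,5], [2,4,5], [3,4,5]
  3-simplices (5): [1,2,3,4], [1,2,3,5], [1,2,4,5], [1,3,4,5], [2,3,4,5]

giving chain groups C_0 ≅ Z^5, C_1 ≅ Z^10, C_2 ≅ Z^10, C_3 ≅ Z^5.

∂_1: C_1 → C_0 maps an edge to its endpoints' difference, ∂[p,q] = q − p. For instance
  ∂[2,4] = [4] − [2].
As a 5×10 matrix over Z this has rank 4, with invariant factors (1,1,1,1).

∂_2: C_2 → C_1 sends each 2-simplex [p,q,r] to [q,r] − [p,r] + [p,q]. For instance
  ∂[2,3,4] = [3,4] − [2,4] + [2,3],
  ∂[1,2,4] = [2,4] − [1,4] + [1,2].
The 10×10 boundary matrix has rank 6 and Smith normal form diag(1,1,1,1,1,1).

∂_3: C_3 → C_2 sends each 3-simplex σ to the alternating sum Σ_i (−1)^i (σ with its i-th vertex removed). For instance
  ∂[1,2,3,4] = [2,3,4] − [1,3,4] + [1,2,4] − [1,2,3],
  ∂[2,3,4,5] = [3,4,5] − [2,4,5] + [2,3,5] − [2,3,4].
The 10×5 boundary matrix has rank 4 and Smith normal form diag(1,1,1,1).

Now H_k = ker ∂_k / im ∂_{k+1}, so:

  H_0: rank C_0 − rank ∂_1 = 5 − 4 = 1, and the invariant factors of ∂_1 are all 1, so H_0 = Z.
  H_1: rank ker ∂_1 − rank ∂_2 = (10 − 4) − 6 = 0, and the invariant factors of ∂_2 are all 1, so H_1 = 0.
  H_2: rank ker ∂_2 − rank ∂_3 = (10 − 6) − 4 = 0, and the invariant factors of ∂_3 are all 1, so H_2 = 0.
  H_3: rank ker ∂_3 − rank ∂_4 = (5 − 4) − 0 = 1, and there is no ∂_4, so H_3 = Z.

As a check, the Euler characteristic is 5 − 10 + 10 − 5 = 0, which agrees with 1 − 0 + 0 − 1 = 0.
(K is a triangulation of the 3-sphere S^3.)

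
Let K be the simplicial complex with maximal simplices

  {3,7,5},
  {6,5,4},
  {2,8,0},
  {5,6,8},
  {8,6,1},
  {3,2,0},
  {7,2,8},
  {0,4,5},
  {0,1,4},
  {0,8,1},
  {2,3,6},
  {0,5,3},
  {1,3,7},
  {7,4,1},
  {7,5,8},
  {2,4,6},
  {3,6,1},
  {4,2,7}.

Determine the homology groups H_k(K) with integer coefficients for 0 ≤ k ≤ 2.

H_0 = Z,  H_1 = Z^2,  H_2 = Z.

K has 9 vertices, 27 edges, 18 triangles.
rank ∂_0 = 0, rank ∂_1 = 8 ⇒ b_0 = 9 − 0 − 8 = 1; all invariant factors of ∂_1 are 1 so no torsion. So H_0 = Z.
rank ∂_1 = 8, rank ∂_2 = 17 ⇒ b_1 = 27 − 8 − 17 = 2; all invariant factors of ∂_2 are 1 so no torsion. So H_1 = Z^2.
rank ∂_2 = 17, rank ∂_3 = 0 ⇒ b_2 = 18 − 17 − 0 = 1. So H_2 = Z.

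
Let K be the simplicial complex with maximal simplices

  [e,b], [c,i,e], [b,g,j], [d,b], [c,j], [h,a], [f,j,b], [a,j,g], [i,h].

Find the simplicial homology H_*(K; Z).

H_0 = Z,  H_1 = Z^2,  H_2 = 0.

K has 10 vertices, 15 edges, 4 triangles.
rank ∂_0 = 0, rank ∂_1 = 9 ⇒ b_0 = 10 − 0 − 9 = 1; all invariant factors of ∂_1 are 1 so no torsion. So H_0 = Z.
rank ∂_1 = 9, rank ∂_2 = 4 ⇒ b_1 = 15 − 9 − 4 = 2; all invariant factors of ∂_2 are 1 so no torsion. So H_1 = Z^2.
rank ∂_2 = 4, rank ∂_3 = 0 ⇒ b_2 = 4 − 4 − 0 = 0. So H_2 = 0.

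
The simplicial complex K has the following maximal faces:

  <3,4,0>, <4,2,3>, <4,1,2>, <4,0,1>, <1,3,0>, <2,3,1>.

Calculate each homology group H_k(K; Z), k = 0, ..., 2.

H_0 = Z,  H_1 = 0,  H_2 = Z.

Take the total order 0 < 1 < 2 < 3 < 4 on the vertex set. Then K (dimension 2) consists of the simplices:

  0-simplices (5): [0], [1], [2], [3], [4]
  1-simplices (9): [0,1], [0,3], [0,4], [1,2], [1,3], [1,4], [2,3], [2,4], [3,4]
  2-simplices (6): [0,1,3], [0,1,4], [0,3,4], [1,2,3], [1,2,4], [2,3,4]

Hence C_0 ≅ Z^5, C_1 ≅ Z^9, C_2 ≅ Z^6.

Boundary ∂_1: C_1 → C_0 is given by ∂[p,q] = [q] − [p].
As a 5×9 matrix over Z this has rank 4, with invariant factors (1,1,1,1).

The boundary map ∂_2: C_2 → C_1 acts by ∂[p,q,r] = [q,r] − [p,r] + [p,q]. For instance
  ∂[0,1,3] = [1,3] − [0,3] + [0,1],
  ∂[1,2,4] = [2,4] − [1,4] + [1,2].
As a 9×6 matrix over Z this has rank 5, with invariant factors (1,1,1,1,1).

Computing H_k = (kernel of ∂_k) / (image of ∂_{k+1}):

  H_0: rank C_0 − rank ∂_1 = 5 − 4 = 1, and the invariant factors of ∂_1 are all 1, so H_0 = Z.
  H_1: rank ker ∂_1 − rank ∂_2 = (9 − 4) − 5 = 0, and the invariant factors of ∂_2 are all 1, so H_1 = 0.
  H_2: rank ker ∂_2 − rank ∂_3 = (6 − 5) − 0 = 1, and there is no ∂_3, so H_2 = Z.

As a check, the Euler characteristic is 5 − 9 + 6 = 2, which agrees with 1 − 0 + 1 = 2.
(K is a triangulation of the 2-sphere S^2.)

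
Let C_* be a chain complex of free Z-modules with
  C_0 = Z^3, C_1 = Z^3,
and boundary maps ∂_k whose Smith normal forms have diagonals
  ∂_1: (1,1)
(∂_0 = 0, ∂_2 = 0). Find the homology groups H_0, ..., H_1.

H_0 ≅ Z,  H_1 ≅ Z.

H_0: b_0 = 3 − 0 − 2 = 1; torsion from ∂_1 factors > 1: none. So H_0 ≅ Z.
H_1: b_1 = 3 − 2 − 0 = 1; torsion from ∂_2 factors > 1: none. So H_1 ≅ Z.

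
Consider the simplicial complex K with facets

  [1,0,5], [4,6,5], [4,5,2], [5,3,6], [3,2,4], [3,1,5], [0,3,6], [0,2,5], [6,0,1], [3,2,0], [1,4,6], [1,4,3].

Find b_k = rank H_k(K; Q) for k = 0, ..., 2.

Take the total order 0 < 1 < 2 < 3 < 4 < 5 < 6 on the vertex set. Then K (dimension 2) consists of the simplices:

  0-simplices (7): [0], [1], [2], [3], [4], [5], [6]
  1-simplices (18): [0,1], [0,2], [0,3], [0,5], [0,6], [1,3], [1,4], [1,5], [1,6], [2,3], [2,4], [2,5], [3,4], [3,5], [3,6], [4,5], [4,6], [5,6]
  2-simplices (12): [0,1,5], [0,1,6], [0,2,3], [0,2,5], [0,3,6], [1,3,4], [1,3,5], [1,4,6], [2,3,4], [2,4,5], [3,5,6], [4,5,6]

giving chain groups C_0 ≅ Z^7, C_1 ≅ Z^18, C_2 ≅ Z^12.

∂_1: C_1 → C_0 maps an edge to its endpoints' difference, ∂[p,q] = q − p.
The 7×18 boundary matrix has rank 6 and Smith normal form diag(1,1,1,1,1,1).

Boundary ∂_2: C_2 → C_1 acts by ∂[p,q,r] = [q,r] − [p,r] + [p,q]. For instance
  ∂[2,4,5] = [4,5] − [2,5] + [2,4],
  ∂[1,4,6] = [4,6] − [1,6] + [1,4].
The 18×12 boundary matrix has rank 12 and Smith normal form diag(1,1,1,1,1,1,1,1,1,1,1,2).

From H_k ≅ ker(∂_k) / im(∂_{k+1}) we obtain:

  H_0: rank C_0 − rank ∂_1 = 7 − 6 = 1, and the invariant factors of ∂_1 are all 1, so H_0 ≅ Z.
  H_1: rank ker ∂_1 − rank ∂_2 = (18 − 6) − 12 = 0, and ∂_2 has invariant factor 2 > 1, so H_1 ≅ Z/2.
  H_2: rank ker ∂_2 − rank ∂_3 = (12 − 12) − 0 = 0, and there is no ∂_3, so H_2 ≅ 0.

Hence the Betti numbers are b_0 = 1, b_1 = 0, b_2 = 0.

b_0 = 1, b_1 = 0, b_2 = 0.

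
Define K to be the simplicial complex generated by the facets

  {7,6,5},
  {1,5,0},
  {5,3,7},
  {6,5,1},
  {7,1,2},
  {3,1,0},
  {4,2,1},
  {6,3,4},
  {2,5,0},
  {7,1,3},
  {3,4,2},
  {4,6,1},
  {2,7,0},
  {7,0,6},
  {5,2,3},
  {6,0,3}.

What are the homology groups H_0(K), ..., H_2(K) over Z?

H_0 = Z,  H_1 = Z^2,  H_2 = Z.

Take the total order 0 < 1 < 2 < 3 < 4 < 5 < 6 < 7 on the vertex set. Then K (dimension 2) consists of the simplices:

  0-simplices (8): [0], [1], [2], [3], [4], [5], [6], [7]
  1-simplices (24): (24 of them)
  2-simplices (16): [0,1,3], [0,1,5], [0,2,5], [0,2,7], [0,3,6], [0,6,7], [1,2,4], [1,2,7], [1,3,7], [1,4,6], [1,5,6], [2,3,4], [2,3,5], [3,4,6], [3,5,7], [5,6,7]

Hence C_0 ≅ Z^8, C_1 ≅ Z^24, C_2 ≅ Z^16.

Boundary ∂_1: C_1 → C_0 sends each edge [p,q] (with p < q) to q − p.
This gives a 8×24 integer matrix of rank 7; reducing to Smith normal form yields diagonal entries (1,1,1,1,1,1,1).

∂_2: C_2 → C_1 maps a triangle to the signed sum of its edges. For instance
  ∂[0,3,6] = [3,6] − [0,6] + [0,3],
  ∂[5,6,7] = [6,7] − [5,7] + [5,6].
The 24×16 boundary matrix has rank 15 and Smith normal form diag(1,1,1,1,1,1,1,1,1,1,1,1,1,1,1).

Computing H_k = (kernel of ∂_k) / (image of ∂_{k+1}):

  H_0: rank C_0 − rank ∂_1 = 8 − 7 = 1, and the invariant factors of ∂_1 are all 1, so H_0 ≅ Z.
  H_1: rank ker ∂_1 − rank ∂_2 = (24 − 7) − 15 = 2, and the invariant factors of ∂_2 are all 1, so H_1 ≅ Z^2.
  H_2: rank ker ∂_2 − rank ∂_3 = (16 − 15) − 0 = 1, and there is no ∂_3, so H_2 ≅ Z.

As a check, the Euler characteristic is 8 − 24 + 16 = 0, which agrees with 1 − 2 + 1 = 0.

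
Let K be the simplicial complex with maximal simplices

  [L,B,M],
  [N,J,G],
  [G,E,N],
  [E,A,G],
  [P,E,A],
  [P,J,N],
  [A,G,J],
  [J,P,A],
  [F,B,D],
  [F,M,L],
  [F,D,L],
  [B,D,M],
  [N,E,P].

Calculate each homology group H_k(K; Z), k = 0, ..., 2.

We work with the vertex ordering A < B < D < E < F < G < J < L < M < N < P. The simplices of K, each written with vertices in increasing order, are:

  0-simplices (11): A, B, D, E, F, G, J, L, M, N, P
  1-simplices (22): AE, AG, AJ, AP, BD, BF, BL, BM, DF, DL, DM, EG, EN, EP, FL, FM, GJ, GN, JN, JP, LM, NP
  2-simplices (13): AEG, AEP, AGJ, AJP, BDF, BDM, BLM, DFL, EGN, ENP, FLM, GJN, JNP

giving chain groups C_0 ≅ Z^11, C_1 ≅ Z^22, C_2 ≅ Z^13.

The boundary map ∂_1: C_1 → C_0 is given by ∂[p,q] = [q] − [p]. For instance
  ∂GJ = J − G.
The 11×22 boundary matrix has rank 9 and Smith normal form diag(1,1,1,1,1,1,1,1,1).

The boundary map ∂_2: C_2 → C_1 sends each 2-simplex [p,q,r] to [q,r] − [p,r] + [p,q]. For instance
  ∂EGN = GN − EN + EG,
  ∂AGJ = GJ − AJ + AG.
The 22×13 boundary matrix has rank 12 and Smith normal form diag(1,1,1,1,1,1,1,1,1,1,1,1).

From H_k ≅ ker(∂_k) / im(∂_{k+1}) we obtain:

  H_0: rank C_0 − rank ∂_1 = 11 − 9 = 2, and the invariant factors of ∂_1 are all 1, so H_0 = Z^2.
  H_1: rank ker ∂_1 − rank ∂_2 = (22 − 9) − 12 = 1, and the invariant factors of ∂_2 are all 1, so H_1 = Z.
  H_2: rank ker ∂_2 − rank ∂_3 = (13 − 12) − 0 = 1, and there is no ∂_3, so H_2 = Z.

H_0 = Z^2,  H_1 = Z,  H_2 = Z.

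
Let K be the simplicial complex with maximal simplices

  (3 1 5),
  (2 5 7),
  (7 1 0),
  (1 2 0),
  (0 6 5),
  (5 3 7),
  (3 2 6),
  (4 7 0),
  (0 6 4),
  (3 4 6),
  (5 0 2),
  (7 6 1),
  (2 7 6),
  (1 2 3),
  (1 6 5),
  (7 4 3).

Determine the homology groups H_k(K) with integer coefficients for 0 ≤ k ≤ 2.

Order the vertices as 0 < 1 < 2 < 3 < 4 < 5 < 6 < 7. Listing each simplex with vertices in this order, K has dimension 2 with simplices:

  0-simplices (8): [0], [1], [2], [3], [4], [5], [6], [7]
  1-simplices (24): (24 of them)
  2-simplices (16): [0,1,2], [0,1,7], [0,2,5], [0,4,6], [0,4,7], [0,5,6], [1,2,3], [1,3,5], [1,5,6], [1,6,7], [2,3,6], [2,5,7], [2,6,7], [3,4,6], [3,4,7], [3,5,7]

Hence C_0 ≅ Z^8, C_1 ≅ Z^24, C_2 ≅ Z^16.

Boundary ∂_1: C_1 → C_0 maps an edge to its endpoints' difference, ∂[p,q] = q − p. For instance
  ∂[0,7] = [7] − [0].
The 8×24 boundary matrix has rank 7 and Smith normal form diag(1,1,1,1,1,1,1).

Boundary ∂_2: C_2 → C_1 maps a triangle to the signed sum of its edges. For instance
  ∂[0,1,7] = [1,7] − [0,7] + [0,1],
  ∂[0,4,7] = [4,7] − [0,7] + [0,4].
This gives a 24×16 integer matrix of rank 15; reducing to Smith normal form yields diagonal entries (1,1,1,1,1,1,1,1,1,1,1,1,1,1,1).

Reading off H_k = ker ∂_k / im ∂_{k+1}:

  H_0: rank C_0 − rank ∂_1 = 8 − 7 = 1, and the invariant factors of ∂_1 are all 1, so H_0 ≅ Z.
  H_1: rank ker ∂_1 − rank ∂_2 = (24 − 7) − 15 = 2, and the invariant factors of ∂_2 are all 1, so H_1 ≅ Z^2.
  H_2: rank ker ∂_2 − rank ∂_3 = (16 − 15) − 0 = 1, and there is no ∂_3, so H_2 ≅ Z.

H_0 ≅ Z,  H_1 ≅ Z^2,  H_2 ≅ Z.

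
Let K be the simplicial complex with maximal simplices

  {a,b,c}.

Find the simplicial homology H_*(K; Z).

H_0 = Z,  H_1 = 0,  H_2 = 0.

Order the vertices as a < b < c. Listing each simplex with vertices in this order, K has dimension 2 with simplices:

  0-simplices (3): a, b, c
  1-simplices (3): ab, ac, bc
  2-simplices (1): abc

Hence C_0 ≅ Z^3, C_1 ≅ Z^3, C_2 ≅ Z^1.

Boundary ∂_1: C_1 → C_0 maps an edge to its endpoints' difference, ∂[p,q] = q − p.
The resulting 3×3 matrix has rank 2, and its Smith normal form has invariant factors (1,1).

The boundary map ∂_2: C_2 → C_1 maps a triangle to the signed sum of its edges. For instance
  ∂abc = bc − ac + ab.
As a 3×1 matrix over Z this has rank 1, with invariant factors (1).

Now H_k = ker ∂_k / im ∂_{k+1}, so:

  H_0: rank C_0 − rank ∂_1 = 3 − 2 = 1, and the invariant factors of ∂_1 are all 1, so H_0 = Z.
  H_1: rank ker ∂_1 − rank ∂_2 = (3 − 2) − 1 = 0, and the invariant factors of ∂_2 are all 1, so H_1 = 0.
  H_2: rank ker ∂_2 − rank ∂_3 = (1 − 1) − 0 = 0, and there is no ∂_3, so H_2 = 0.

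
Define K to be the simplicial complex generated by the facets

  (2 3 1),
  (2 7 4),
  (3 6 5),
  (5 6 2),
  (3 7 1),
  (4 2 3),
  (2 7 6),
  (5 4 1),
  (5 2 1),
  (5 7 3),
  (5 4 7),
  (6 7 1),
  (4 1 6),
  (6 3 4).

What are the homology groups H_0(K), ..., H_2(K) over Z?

Order the vertices as 1 < 2 < 3 < 4 < 5 < 6 < 7. Listing each simplex with vertices in this order, K has dimension 2 with simplices:

  0-simplices (7): [1], [2], [3], [4], [5], [6], [7]
  1-simplices (21): [1,2], [1,3], [1,4], [1,5], [1,6], [1,7], [2,3], [2,4], [2,5], [2,6], [2,7], [3,4], [3,5], [3,6], [3,7], [4,5], [4,6], [4,7], [5,6], [5,7], [6,7]
  2-simplices (14): [1,2,3], [1,2,5], [1,3,7], [1,4,5], [1,4,6], [1,6,7], [2,3,4], [2,4,7], [2,5,6], [2,6,7], [3,4,6], [3,5,6], [3,5,7], [4,5,7]

so the chain groups are C_0 ≅ Z^7, C_1 ≅ Z^21, C_2 ≅ Z^14.

∂_1: C_1 → C_0 sends each edge [p,q] (with p < q) to q − p. For instance
  ∂[3,6] = [6] − [3].
As a 7×21 matrix over Z this has rank 6, with invariant factors (1,1,1,1,1,1).

∂_2: C_2 → C_1 maps a triangle to the signed sum of its edges. For instance
  ∂[3,5,7] = [5,7] − [3,7] + [3,5],
  ∂[2,5,6] = [5,6] − [2,6] + [2,5].
The 21×14 boundary matrix has rank 13 and Smith normal form diag(1,1,1,1,1,1,1,1,1,1,1,1,1).

Now H_k = ker ∂_k / im ∂_{k+1}, so:

  H_0: rank C_0 − rank ∂_1 = 7 − 6 = 1, and the invariant factors of ∂_1 are all 1, so H_0 = Z.
  H_1: rank ker ∂_1 − rank ∂_2 = (21 − 6) − 13 = 2, and the invariant factors of ∂_2 are all 1, so H_1 = Z^2.
  H_2: rank ker ∂_2 − rank ∂_3 = (14 − 13) − 0 = 1, and there is no ∂_3, so H_2 = Z.

H_0 = Z,  H_1 = Z^2,  H_2 = Z.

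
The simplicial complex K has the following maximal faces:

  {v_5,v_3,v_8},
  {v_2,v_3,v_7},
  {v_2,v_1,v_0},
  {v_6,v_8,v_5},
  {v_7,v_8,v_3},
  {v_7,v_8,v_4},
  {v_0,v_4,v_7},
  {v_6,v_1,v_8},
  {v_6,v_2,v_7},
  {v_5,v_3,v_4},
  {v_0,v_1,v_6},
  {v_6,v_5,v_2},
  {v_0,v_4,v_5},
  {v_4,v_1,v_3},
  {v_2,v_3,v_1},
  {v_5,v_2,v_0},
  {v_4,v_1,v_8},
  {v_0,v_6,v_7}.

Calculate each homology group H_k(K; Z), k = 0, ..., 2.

K has 9 vertices, 27 edges, 18 triangles.
rank ∂_0 = 0, rank ∂_1 = 8 ⇒ b_0 = 9 − 0 − 8 = 1; all invariant factors of ∂_1 are 1 so no torsion. So H_0 ≅ Z.
rank ∂_1 = 8, rank ∂_2 = 18 ⇒ b_1 = 27 − 8 − 18 = 1; ∂_2 has invariant factor(s) [2] giving torsion. So H_1 ≅ Z ⊕ Z/2Z.
rank ∂_2 = 18, rank ∂_3 = 0 ⇒ b_2 = 18 − 18 − 0 = 0. So H_2 ≅ 0.

H_0 = Z,  H_1 = Z ⊕ Z/2Z,  H_2 = 0.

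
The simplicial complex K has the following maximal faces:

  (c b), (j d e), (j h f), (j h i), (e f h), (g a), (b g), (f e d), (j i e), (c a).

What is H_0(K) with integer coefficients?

Take the total order a < b < c < d < e < f < g < h < i < j on the vertex set. Then K (dimension 2) consists of the simplices:

  0-simplices (10): a, b, c, d, e, f, g, h, i, j
  1-simplices (16): ac, ag, bc, bg, de, df, dj, ef, eh, ei, ej, fh, fj, hi, hj, ij
  2-simplices (6): def, dej, efh, eij, fhj, hij

so the chain groups are C_0 ≅ Z^10, C_1 ≅ Z^16, C_2 ≅ Z^6.

∂_1: C_1 → C_0 sends each edge [p,q] (with p < q) to q − p.
As a 10×16 matrix over Z this has rank 8, with invariant factors (1,1,1,1,1,1,1,1).

The boundary map ∂_2: C_2 → C_1 sends each 2-simplex [p,q,r] to [q,r] − [p,r] + [p,q]. For instance
  ∂fhj = hj − fj + fh,
  ∂def = ef − df + de.
The 16×6 boundary matrix has rank 6 and Smith normal form diag(1,1,1,1,1,1).

Computing H_k = (kernel of ∂_k) / (image of ∂_{k+1}):

  H_0: rank C_0 − rank ∂_1 = 10 − 8 = 2, and the invariant factors of ∂_1 are all 1, so H_0 = Z^2.

(K is a triangulation of the disjoint union of the cylinder S^1 x I and the circle S^1.)

H_0 = Z^2.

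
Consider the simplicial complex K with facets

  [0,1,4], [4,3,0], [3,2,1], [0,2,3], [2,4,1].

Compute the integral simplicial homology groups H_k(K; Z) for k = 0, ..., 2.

H_0 = Z,  H_1 = Z,  H_2 = 0.

K has 5 vertices, 10 edges, 5 triangles.
rank ∂_0 = 0, rank ∂_1 = 4 ⇒ b_0 = 5 − 0 − 4 = 1; all invariant factors of ∂_1 are 1 so no torsion. So H_0 ≅ Z.
rank ∂_1 = 4, rank ∂_2 = 5 ⇒ b_1 = 10 − 4 − 5 = 1; all invariant factors of ∂_2 are 1 so no torsion. So H_1 ≅ Z.
rank ∂_2 = 5, rank ∂_3 = 0 ⇒ b_2 = 5 − 5 − 0 = 0. So H_2 ≅ 0.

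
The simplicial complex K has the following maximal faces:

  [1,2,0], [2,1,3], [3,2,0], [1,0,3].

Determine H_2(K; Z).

H_2 = Z.

Order the vertices as 0 < 1 < 2 < 3. Listing each simplex with vertices in this order, K has dimension 2 with simplices:

  0-simplices (4): [0], [1], [2], [3]
  1-simplices (6): [0,1], [0,2], [0,3], [1,2], [1,3], [2,3]
  2-simplices (4): [0,1,2], [0,1,3], [0,2,3], [1,2,3]

Hence C_0 ≅ Z^4, C_1 ≅ Z^6, C_2 ≅ Z^4.

Boundary ∂_1: C_1 → C_0 is given by ∂[p,q] = [q] − [p]. For instance
  ∂[0,1] = [1] − [0].
The 4×6 boundary matrix has rank 3 and Smith normal form diag(1,1,1).

∂_2: C_2 → C_1 acts by ∂[p,q,r] = [q,r] − [p,r] + [p,q]. For instance
  ∂[1,2,3] = [2,3] − [1,3] + [1,2],
  ∂[0,2,3] = [2,3] − [0,3] + [0,2].
As a 6×4 matrix over Z this has rank 3, with invariant factors (1,1,1).

Now H_k = ker ∂_k / im ∂_{k+1}, so:

  H_2: rank ker ∂_2 − rank ∂_3 = (4 − 3) − 0 = 1, and there is no ∂_3, so H_2 ≅ Z.

(K is a triangulation of the 2-sphere S^2.)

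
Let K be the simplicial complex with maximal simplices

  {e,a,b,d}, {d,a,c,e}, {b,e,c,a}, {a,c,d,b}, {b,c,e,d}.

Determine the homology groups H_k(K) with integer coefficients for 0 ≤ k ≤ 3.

H_0 = Z,  H_1 = 0,  H_2 = 0,  H_3 = Z.

We work with the vertex ordering a < b < c < d < e. The simplices of K, each written with vertices in increasing order, are:

  0-simplices (5): a, b, c, d, e
  1-simplices (10): ab, ac, ad, ae, bc, bd, be, cd, ce, de
  2-simplices (10): abc, abd, abe, acd, ace, ade, bcd, bce, bde, cde
  3-simplices (5): abcd, abce, abde, acde, bcde

so the chain groups are C_0 ≅ Z^5, C_1 ≅ Z^10, C_2 ≅ Z^10, C_3 ≅ Z^5.

∂_1: C_1 → C_0 maps an edge to its endpoints' difference, ∂[p,q] = q − p. For instance
  ∂be = e − b.
This gives a 5×10 integer matrix of rank 4; reducing to Smith normal form yields diagonal entries (1,1,1,1).

Boundary ∂_2: C_2 → C_1 acts by ∂[p,q,r] = [q,r] − [p,r] + [p,q]. For instance
  ∂bcd = cd − bd + bc,
  ∂abd = bd − ad + ab.
The resulting 10×10 matrix has rank 6, and its Smith normal form has invariant factors (1,1,1,1,1,1).

The boundary map ∂_3: C_3 → C_2 sends each 3-simplex σ to the alternating sum Σ_i (−1)^i (σ with its i-th vertex removed). For instance
  ∂abcd = bcd − acd + abd − abc,
  ∂abde = bde − ade + abe − abd.
The resulting 10×5 matrix has rank 4, and its Smith normal form has invariant factors (1,1,1,1).

Computing H_k = (kernel of ∂_k) / (image of ∂_{k+1}):

  H_0: rank C_0 − rank ∂_1 = 5 − 4 = 1, and the invariant factors of ∂_1 are all 1, so H_0 = Z.
  H_1: rank ker ∂_1 − rank ∂_2 = (10 − 4) − 6 = 0, and the invariant factors of ∂_2 are all 1, so H_1 = 0.
  H_2: rank ker ∂_2 − rank ∂_3 = (10 − 6) − 4 = 0, and the invariant factors of ∂_3 are all 1, so H_2 = 0.
  H_3: rank ker ∂_3 − rank ∂_4 = (5 − 4) − 0 = 1, and there is no ∂_4, so H_3 = Z.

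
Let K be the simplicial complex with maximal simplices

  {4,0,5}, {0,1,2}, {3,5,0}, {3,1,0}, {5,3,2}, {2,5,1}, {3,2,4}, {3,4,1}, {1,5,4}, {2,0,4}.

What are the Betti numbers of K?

b_0 = 1, b_1 = 0, b_2 = 0.

Take the total order 0 < 1 < 2 < 3 < 4 < 5 on the vertex set. Then K (dimension 2) consists of the simplices:

  0-simplices (6): [0], [1], [2], [3], [4], [5]
  1-simplices (15): [0,1], [0,2], [0,3], [0,4], [0,5], [1,2], [1,3], [1,4], [1,5], [2,3], [2,4], [2,5], [3,4], [3,5], [4,5]
  2-simplices (10): [0,1,2], [0,1,3], [0,2,4], [0,3,5], [0,4,5], [1,2,5], [1,3,4], [1,4,5], [2,3,4], [2,3,5]

giving chain groups C_0 ≅ Z^6, C_1 ≅ Z^15, C_2 ≅ Z^10.

∂_1: C_1 → C_0 sends each edge [p,q] (with p < q) to q − p.
The 6×15 boundary matrix has rank 5 and Smith normal form diag(1,1,1,1,1).

∂_2: C_2 → C_1 maps a triangle to the signed sum of its edges. For instance
  ∂[2,3,4] = [3,4] − [2,4] + [2,3],
  ∂[1,2,5] = [2,5] − [1,5] + [1,2].
As a 15×10 matrix over Z this has rank 10, with invariant factors (1,1,1,1,1,1,1,1,1,2).

Now H_k = ker ∂_k / im ∂_{k+1}, so:

  H_0: rank C_0 − rank ∂_1 = 6 − 5 = 1, and the invariant factors of ∂_1 are all 1, so H_0 ≅ Z.
  H_1: rank ker ∂_1 − rank ∂_2 = (15 − 5) − 10 = 0, and ∂_2 has invariant factor 2 > 1, so H_1 ≅ Z/2.
  H_2: rank ker ∂_2 − rank ∂_3 = (10 − 10) − 0 = 0, and there is no ∂_3, so H_2 ≅ 0.

As a check, the Euler characteristic is 6 − 15 + 10 = 1, which agrees with 1 − 0 + 0 = 1.

Hence the Betti numbers are b_0 = 1, b_1 = 0, b_2 = 0.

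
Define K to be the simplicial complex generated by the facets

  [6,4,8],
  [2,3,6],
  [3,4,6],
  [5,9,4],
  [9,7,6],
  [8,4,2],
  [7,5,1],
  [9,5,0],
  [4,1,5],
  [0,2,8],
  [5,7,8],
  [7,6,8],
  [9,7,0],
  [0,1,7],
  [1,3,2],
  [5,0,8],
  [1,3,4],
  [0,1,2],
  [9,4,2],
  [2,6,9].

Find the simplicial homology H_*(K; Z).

Fix the vertex order 0 < 1 < 2 < 3 < 4 < 5 < 6 < 7 < 8 < 9 and write every simplex with vertices in increasing order. Then dim K = 2 and the simplices of K are:

  0-simplices (10): [0], [1], [2], [3], [4], [5], [6], [7], [8], [9]
  1-simplices (30): (30 of them)
  2-simplices (20): (20 of them)

Hence C_0 ≅ Z^10, C_1 ≅ Z^30, C_2 ≅ Z^20.

∂_1: C_1 → C_0 is given by ∂[p,q] = [q] − [p].
The 10×30 boundary matrix has rank 9 and Smith normal form diag(1,1,1,1,1,1,1,1,1).

Boundary ∂_2: C_2 → C_1 sends each 2-simplex [p,q,r] to [q,r] − [p,r] + [p,q]. For instance
  ∂[4,5,9] = [5,9] − [4,9] + [4,5],
  ∂[6,7,9] = [7,9] − [6,9] + [6,7].
The resulting 30×20 matrix has rank 20, and its Smith normal form has invariant factors (1,1,1,1,1,1,1,1,1,1,1,1,1,1,1,1,1,1,1,2).

From H_k ≅ ker(∂_k) / im(∂_{k+1}) we obtain:

  H_0: rank C_0 − rank ∂_1 = 10 − 9 = 1, and the invariant factors of ∂_1 are all 1, so H_0 = Z.
  H_1: rank ker ∂_1 − rank ∂_2 = (30 − 9) − 20 = 1, and ∂_2 has invariant factor 2 > 1, so H_1 = Z ⊕ Z/2.
  H_2: rank ker ∂_2 − rank ∂_3 = (20 − 20) − 0 = 0, and there is no ∂_3, so H_2 = 0.

H_0 ≅ Z,  H_1 ≅ Z ⊕ Z/2,  H_2 = 0.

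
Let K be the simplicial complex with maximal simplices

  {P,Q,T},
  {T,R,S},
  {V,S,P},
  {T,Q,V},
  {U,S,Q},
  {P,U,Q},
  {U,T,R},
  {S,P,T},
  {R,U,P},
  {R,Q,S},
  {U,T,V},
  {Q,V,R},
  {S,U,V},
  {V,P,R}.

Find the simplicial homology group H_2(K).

H_2 ≅ Z.

Fix the vertex order P < Q < R < S < T < U < V and write every simplex with vertices in increasing order. Then dim K = 2 and the simplices of K are:

  0-simplices (7): P, Q, R, S, T, U, V
  1-simplices (21): PQ, PR, PS, PT, PU, PV, QR, QS, QT, QU, QV, RS, RT, RU, RV, ST, SU, SV, TU, TV, UV
  2-simplices (14): PQT, PQU, PRU, PRV, PST, PSV, QRS, QRV, QSU, QTV, RST, RTU, SUV, TUV

Hence C_0 ≅ Z^7, C_1 ≅ Z^21, C_2 ≅ Z^14.

Boundary ∂_1: C_1 → C_0 is given by ∂[p,q] = [q] − [p].
The 7×21 boundary matrix has rank 6 and Smith normal form diag(1,1,1,1,1,1).

Boundary ∂_2: C_2 → C_1 acts by ∂[p,q,r] = [q,r] − [p,r] + [p,q]. For instance
  ∂SUV = UV − SV + SU,
  ∂PRV = RV − PV + PR.
This gives a 21×14 integer matrix of rank 13; reducing to Smith normal form yields diagonal entries (1,1,1,1,1,1,1,1,1,1,1,1,1).

From H_k ≅ ker(∂_k) / im(∂_{k+1}) we obtain:

  H_2: rank ker ∂_2 − rank ∂_3 = (14 − 13) − 0 = 1, and there is no ∂_3, so H_2 = Z.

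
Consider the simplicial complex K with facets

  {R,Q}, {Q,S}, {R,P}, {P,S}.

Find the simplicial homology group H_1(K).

Fix the vertex order P < Q < R < S and write every simplex with vertices in increasing order. Then dim K = 1 and the simplices of K are:

  0-simplices (4): P, Q, R, S
  1-simplices (4): PR, PS, QR, QS

so the chain groups are C_0 ≅ Z^4, C_1 ≅ Z^4.

∂_1: C_1 → C_0 is given by ∂[p,q] = [q] − [p]. For instance
  ∂PS = S − P.
As a 4×4 matrix over Z this has rank 3, with invariant factors (1,1,1).

Reading off H_k = ker ∂_k / im ∂_{k+1}:

  H_1: rank ker ∂_1 − rank ∂_2 = (4 − 3) − 0 = 1, and there is no ∂_2, so H_1 ≅ Z.

H_1 = Z.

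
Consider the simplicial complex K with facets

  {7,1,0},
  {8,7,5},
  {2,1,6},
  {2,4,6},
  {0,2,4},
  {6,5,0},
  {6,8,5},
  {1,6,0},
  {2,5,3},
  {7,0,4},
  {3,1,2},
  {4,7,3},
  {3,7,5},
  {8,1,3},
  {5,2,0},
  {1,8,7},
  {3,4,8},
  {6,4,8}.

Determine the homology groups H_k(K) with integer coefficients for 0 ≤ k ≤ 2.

H_0 = Z,  H_1 = Z ⊕ Z_2,  H_2 = 0.

We work with the vertex ordering 0 < 1 < 2 < 3 < 4 < 5 < 6 < 7 < 8. The simplices of K, each written with vertices in increasing order, are:

  0-simplices (9): [0], [1], [2], [3], [4], [5], [6], [7], [8]
  1-simplices (27): (27 of them)
  2-simplices (18): [0,1,6], [0,1,7], [0,2,4], [0,2,5], [0,4,7], [0,5,6], [1,2,3], [1,2,6], [1,3,8], [1,7,8], [2,3,5], [2,4,6], [3,4,7], [3,4,8], [3,5,7], [4,6,8], [5,6,8], [5,7,8]

so the chain groups are C_0 ≅ Z^9, C_1 ≅ Z^27, C_2 ≅ Z^18.

Boundary ∂_1: C_1 → C_0 sends each edge [p,q] (with p < q) to q − p. For instance
  ∂[0,1] = [1] − [0].
The resulting 9×27 matrix has rank 8, and its Smith normal form has invariant factors (1,1,1,1,1,1,1,1).

Boundary ∂_2: C_2 → C_1 sends each 2-simplex [p,q,r] to [q,r] − [p,r] + [p,q]. For instance
  ∂[1,7,8] = [7,8] − [1,8] + [1,7],
  ∂[2,4,6] = [4,6] − [2,6] + [2,4].
As a 27×18 matrix over Z this has rank 18, with invariant factors (1,1,1,1,1,1,1,1,1,1,1,1,1,1,1,1,1,2).

Now H_k = ker ∂_k / im ∂_{k+1}, so:

  H_0: rank C_0 − rank ∂_1 = 9 − 8 = 1, and the invariant factors of ∂_1 are all 1, so H_0 ≅ Z.
  H_1: rank ker ∂_1 − rank ∂_2 = (27 − 8) − 18 = 1, and ∂_2 has invariant factor 2 > 1, so H_1 ≅ Z ⊕ Z_2.
  H_2: rank ker ∂_2 − rank ∂_3 = (18 − 18) − 0 = 0, and there is no ∂_3, so H_2 ≅ 0.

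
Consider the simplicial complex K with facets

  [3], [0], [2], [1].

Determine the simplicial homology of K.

H_0 ≅ Z^4.

Fix the vertex order 0 < 1 < 2 < 3 and write every simplex with vertices in increasing order. Then dim K = 0 and the simplices of K are:

  0-simplices (4): [0], [1], [2], [3]

giving chain groups C_0 ≅ Z^4.

Reading off H_k = ker ∂_k / im ∂_{k+1}:

  H_0: rank C_0 − rank ∂_1 = 4 − 0 = 4, and there is no ∂_1, so H_0 ≅ Z^4.

(K is a triangulation of a set of 4 points.)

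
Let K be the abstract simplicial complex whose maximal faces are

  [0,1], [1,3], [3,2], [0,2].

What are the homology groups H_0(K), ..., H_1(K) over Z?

H_0 = Z,  H_1 = Z.

Order the vertices as 0 < 1 < 2 < 3. Listing each simplex with vertices in this order, K has dimension 1 with simplices:

  0-simplices (4): [0], [1], [2], [3]
  1-simplices (4): [0,1], [0,2], [1,3], [2,3]

so the chain groups are C_0 ≅ Z^4, C_1 ≅ Z^4.

∂_1: C_1 → C_0 is given by ∂[p,q] = [q] − [p].
The 4×4 boundary matrix has rank 3 and Smith normal form diag(1,1,1).

Computing H_k = (kernel of ∂_k) / (image of ∂_{k+1}):

  H_0: rank C_0 − rank ∂_1 = 4 − 3 = 1, and the invariant factors of ∂_1 are all 1, so H_0 = Z.
  H_1: rank ker ∂_1 − rank ∂_2 = (4 − 3) − 0 = 1, and there is no ∂_2, so H_1 = Z.

As a check, the Euler characteristic is 4 − 4 = 0, which agrees with 1 − 1 = 0.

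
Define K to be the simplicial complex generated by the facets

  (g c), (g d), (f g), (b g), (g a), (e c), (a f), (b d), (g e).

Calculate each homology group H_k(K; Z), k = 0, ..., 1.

K has 7 vertices, 9 edges.
rank ∂_0 = 0, rank ∂_1 = 6 ⇒ b_0 = 7 − 0 − 6 = 1; all invariant factors of ∂_1 are 1 so no torsion. So H_0 = Z.
rank ∂_1 = 6, rank ∂_2 = 0 ⇒ b_1 = 9 − 6 − 0 = 3. So H_1 = Z^3.

H_0 ≅ Z,  H_1 ≅ Z^3.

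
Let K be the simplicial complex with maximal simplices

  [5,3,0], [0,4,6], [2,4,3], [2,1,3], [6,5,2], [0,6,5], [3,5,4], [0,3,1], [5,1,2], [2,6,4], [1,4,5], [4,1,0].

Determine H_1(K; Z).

H_1 = Z/2.

Take the total order 0 < 1 < 2 < 3 < 4 < 5 < 6 on the vertex set. Then K (dimension 2) consists of the simplices:

  0-simplices (7): [0], [1], [2], [3], [4], [5], [6]
  1-simplices (18): [0,1], [0,3], [0,4], [0,5], [0,6], [1,2], [1,3], [1,4], [1,5], [2,3], [2,4], [2,5], [2,6], [3,4], [3,5], [4,5], [4,6], [5,6]
  2-simplices (12): [0,1,3], [0,1,4], [0,3,5], [0,4,6], [0,5,6], [1,2,3], [1,2,5], [1,4,5], [2,3,4], [2,4,6], [2,5,6], [3,4,5]

Hence C_0 ≅ Z^7, C_1 ≅ Z^18, C_2 ≅ Z^12.

The boundary map ∂_1: C_1 → C_0 is given by ∂[p,q] = [q] − [p].
This gives a 7×18 integer matrix of rank 6; reducing to Smith normal form yields diagonal entries (1,1,1,1,1,1).

Boundary ∂_2: C_2 → C_1 maps a triangle to the signed sum of its edges. For instance
  ∂[0,4,6] = [4,6] − [0,6] + [0,4],
  ∂[1,2,3] = [2,3] − [1,3] + [1,2].
The 18×12 boundary matrix has rank 12 and Smith normal form diag(1,1,1,1,1,1,1,1,1,1,1,2).

Reading off H_k = ker ∂_k / im ∂_{k+1}:

  H_1: rank ker ∂_1 − rank ∂_2 = (18 − 6) − 12 = 0, and ∂_2 has invariant factor 2 > 1, so H_1 = Z/2.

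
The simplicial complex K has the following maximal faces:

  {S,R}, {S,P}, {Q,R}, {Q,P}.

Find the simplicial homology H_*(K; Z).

H_0 = Z,  H_1 = Z.

Order the vertices as P < Q < R < S. Listing each simplex with vertices in this order, K has dimension 1 with simplices:

  0-simplices (4): P, Q, R, S
  1-simplices (4): PQ, PS, QR, RS

Hence C_0 ≅ Z^4, C_1 ≅ Z^4.

Boundary ∂_1: C_1 → C_0 is given by ∂[p,q] = [q] − [p]. For instance
  ∂QR = R − Q.
The 4×4 boundary matrix has rank 3 and Smith normal form diag(1,1,1).

Reading off H_k = ker ∂_k / im ∂_{k+1}:

  H_0: rank C_0 − rank ∂_1 = 4 − 3 = 1, and the invariant factors of ∂_1 are all 1, so H_0 ≅ Z.
  H_1: rank ker ∂_1 − rank ∂_2 = (4 − 3) − 0 = 1, and there is no ∂_2, so H_1 ≅ Z.

As a check, the Euler characteristic is 4 − 4 = 0, which agrees with 1 − 1 = 0.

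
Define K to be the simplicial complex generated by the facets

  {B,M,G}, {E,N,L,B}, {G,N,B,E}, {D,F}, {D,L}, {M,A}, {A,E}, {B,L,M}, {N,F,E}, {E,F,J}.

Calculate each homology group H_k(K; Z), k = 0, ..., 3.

Order the vertices as A < B < D < E < F < G < J < L < M < N. Listing each simplex with vertices in this order, K has dimension 3 with simplices:

  0-simplices (10): A, B, D, E, F, G, J, L, M, N
  1-simplices (20): AE, AM, BE, BG, BL, BM, BN, DF, DL, EF, EG, EJ, EL, EN, FJ, FN, GM, GN, LM, LN
  2-simplices (11): BEG, BEL, BEN, BGM, BGN, BLM, BLN, EFJ, EFN, EGN, ELN
  3-simplices (2): BEGN, BELN

giving chain groups C_0 ≅ Z^10, C_1 ≅ Z^20, C_2 ≅ Z^11, C_3 ≅ Z^2.

∂_1: C_1 → C_0 maps an edge to its endpoints' difference, ∂[p,q] = q − p. For instance
  ∂EN = N − E.
As a 10×20 matrix over Z this has rank 9, with invariant factors (1,1,1,1,1,1,1,1,1).

The boundary map ∂_2: C_2 → C_1 maps a triangle to the signed sum of its edges. For instance
  ∂ELN = LN − EN + EL,
  ∂BEG = EG − BG + BE.
The 20×11 boundary matrix has rank 9 and Smith normal form diag(1,1,1,1,1,1,1,1,1).

Boundary ∂_3: C_3 → C_2 sends each 3-simplex σ to the alternating sum Σ_i (−1)^i (σ with its i-th vertex removed). For instance
  ∂BELN = ELN − BLN + BEN − BEL,
  ∂BEGN = EGN − BGN + BEN − BEG.
The 11×2 boundary matrix has rank 2 and Smith normal form diag(1,1).

Now H_k = ker ∂_k / im ∂_{k+1}, so:

  H_0: rank C_0 − rank ∂_1 = 10 − 9 = 1, and the invariant factors of ∂_1 are all 1, so H_0 ≅ Z.
  H_1: rank ker ∂_1 − rank ∂_2 = (20 − 9) − 9 = 2, and the invariant factors of ∂_2 are all 1, so H_1 ≅ Z^2.
  H_2: rank ker ∂_2 − rank ∂_3 = (11 − 9) − 2 = 0, and the invariant factors of ∂_3 are all 1, so H_2 ≅ 0.
  H_3: rank ker ∂_3 − rank ∂_4 = (2 − 2) − 0 = 0, and there is no ∂_4, so H_3 ≅ 0.

As a check, the Euler characteristic is 10 − 20 + 11 − 2 = -1, which agrees with 1 − 2 + 0 − 0 = -1.

H_0 ≅ Z,  H_1 ≅ Z^2,  H_2 = 0,  H_3 = 0.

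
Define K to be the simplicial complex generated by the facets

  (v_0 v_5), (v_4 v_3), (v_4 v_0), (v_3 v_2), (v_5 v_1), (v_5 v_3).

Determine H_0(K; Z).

H_0 = Z.

K has 6 vertices, 6 edges.
rank ∂_0 = 0, rank ∂_1 = 5 ⇒ b_0 = 6 − 0 − 5 = 1; all invariant factors of ∂_1 are 1 so no torsion. So H_0 = Z.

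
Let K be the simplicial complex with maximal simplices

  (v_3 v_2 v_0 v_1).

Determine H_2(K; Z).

H_2 ≅ 0.

We work with the vertex ordering v_0 < v_1 < v_2 < v_3. The simplices of K, each written with vertices in increasing order, are:

  0-simplices (4): [v_0], [v_1], [v_2], [v_3]
  1-simplices (6): [v_0,v_1], [v_0,v_2], [v_0,v_3], [v_1,v_2], [v_1,v_3], [v_2,v_3]
  2-simplices (4): [v_0,v_1,v_2], [v_0,v_1,v_3], [v_0,v_2,v_3], [v_1,v_2,v_3]
  3-simplices (1): [v_0,v_1,v_2,v_3]

giving chain groups C_0 ≅ Z^4, C_1 ≅ Z^6, C_2 ≅ Z^4, C_3 ≅ Z^1.

Boundary ∂_1: C_1 → C_0 maps an edge to its endpoints' difference, ∂[p,q] = q − p.
The 4×6 boundary matrix has rank 3 and Smith normal form diag(1,1,1).

The boundary map ∂_2: C_2 → C_1 sends each 2-simplex [p,q,r] to [q,r] − [p,r] + [p,q]. For instance
  ∂[v_0,v_1,v_3] = [v_1,v_3] − [v_0,v_3] + [v_0,v_1],
  ∂[v_1,v_2,v_3] = [v_2,v_3] − [v_1,v_3] + [v_1,v_2].
The 6×4 boundary matrix has rank 3 and Smith normal form diag(1,1,1).

Boundary ∂_3: C_3 → C_2 sends each 3-simplex σ to the alternating sum Σ_i (−1)^i (σ with its i-th vertex removed). For instance
  ∂[v_0,v_1,v_2,v_3] = [v_1,v_2,v_3] − [v_0,v_2,v_3] + [v_0,v_1,v_3] − [v_0,v_1,v_2].
The 4×1 boundary matrix has rank 1 and Smith normal form diag(1).

Computing H_k = (kernel of ∂_k) / (image of ∂_{k+1}):

  H_2: rank ker ∂_2 − rank ∂_3 = (4 − 3) − 1 = 0, and the invariant factors of ∂_3 are all 1, so H_2 = 0.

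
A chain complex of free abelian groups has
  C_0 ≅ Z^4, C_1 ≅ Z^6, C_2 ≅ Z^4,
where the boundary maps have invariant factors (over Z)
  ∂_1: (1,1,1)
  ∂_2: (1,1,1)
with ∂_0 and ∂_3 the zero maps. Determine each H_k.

H_0 ≅ Z,  H_1 = 0,  H_2 ≅ Z.

H_0: b_0 = 4 − 0 − 3 = 1; torsion from ∂_1 factors > 1: none. So H_0 ≅ Z.
H_1: b_1 = 6 − 3 − 3 = 0; torsion from ∂_2 factors > 1: none. So H_1 ≅ 0.
H_2: b_2 = 4 − 3 − 0 = 1; torsion from ∂_3 factors > 1: none. So H_2 ≅ Z.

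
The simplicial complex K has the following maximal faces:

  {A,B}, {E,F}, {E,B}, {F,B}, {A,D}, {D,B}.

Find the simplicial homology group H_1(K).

H_1 ≅ Z^2.

We work with the vertex ordering A < B < D < E < F. The simplices of K, each written with vertices in increasing order, are:

  0-simplices (5): A, B, D, E, F
  1-simplices (6): AB, AD, BD, BE, BF, EF

so the chain groups are C_0 ≅ Z^5, C_1 ≅ Z^6.

The boundary map ∂_1: C_1 → C_0 maps an edge to its endpoints' difference, ∂[p,q] = q − p. For instance
  ∂AB = B − A.
As a 5×6 matrix over Z this has rank 4, with invariant factors (1,1,1,1).

From H_k ≅ ker(∂_k) / im(∂_{k+1}) we obtain:

  H_1: rank ker ∂_1 − rank ∂_2 = (6 − 4) − 0 = 2, and there is no ∂_2, so H_1 = Z^2.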